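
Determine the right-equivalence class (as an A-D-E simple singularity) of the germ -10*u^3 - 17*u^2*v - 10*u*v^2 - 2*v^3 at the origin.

The Hessian of f at 0 has rank 0. Corank 2; j^3 = -(2*u + v)*(5*u^2 + 6*u*v + 2*v^2) splits into three distinct lines over C (the quadratic factor has nonzero discriminant), so D_4.

D_4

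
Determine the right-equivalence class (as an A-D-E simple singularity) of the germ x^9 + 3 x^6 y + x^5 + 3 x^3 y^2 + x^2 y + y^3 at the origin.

D_4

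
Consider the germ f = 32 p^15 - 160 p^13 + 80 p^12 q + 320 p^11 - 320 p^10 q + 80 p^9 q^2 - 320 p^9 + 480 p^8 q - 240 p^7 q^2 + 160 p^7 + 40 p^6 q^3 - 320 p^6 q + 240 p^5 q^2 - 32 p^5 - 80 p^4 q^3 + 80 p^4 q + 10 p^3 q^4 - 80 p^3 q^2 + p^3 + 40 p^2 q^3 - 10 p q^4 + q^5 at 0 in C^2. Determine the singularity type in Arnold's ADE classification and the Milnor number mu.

Type E8, Milnor number mu = 8.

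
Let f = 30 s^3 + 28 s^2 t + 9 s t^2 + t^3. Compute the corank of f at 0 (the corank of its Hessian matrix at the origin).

The Hessian at 0 is [[0, 0], [0, 0]] of rank 0; hence corank 2.

2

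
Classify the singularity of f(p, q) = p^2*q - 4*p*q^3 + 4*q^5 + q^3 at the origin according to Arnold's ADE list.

The Hessian of f at 0 is [[0, 0], [0, 0]] with rank 0, so corank 2. A Groebner basis of the Jacobian ideal J(f) in C{p,q} is {q^3, p^2 + 3*q^2, p*q}; counting standard monomials gives mu = 4. Corank 2; j^3 = q*(p^2 + q^2) splits into three distinct lines over C (the quadratic factor has nonzero discriminant), so D_4.

D_{4}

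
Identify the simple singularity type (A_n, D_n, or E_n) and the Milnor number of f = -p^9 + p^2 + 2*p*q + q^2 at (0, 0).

Type A8, Milnor number mu = 8.

The Hessian of f at 0 is [[2, 2], [2, 2]] with rank 1, so corank 1. A Groebner basis of the Jacobian ideal J(f) in C{p,q} is {q^8, p + q}; counting standard monomials gives mu = 8. Corank 1: A-series; mu = 8 gives A_8.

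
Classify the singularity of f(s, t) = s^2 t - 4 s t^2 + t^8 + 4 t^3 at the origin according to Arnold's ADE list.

The Hessian of f at 0 is [[0, 0], [0, 0]] with rank 0, so corank 2. A Groebner basis of the Jacobian ideal J(f) in C{s,t} is {s^2/8 + t^7 - t^2/2, s^3 - 8*t^3, s*t - 2*t^2}; counting standard monomials gives mu = 9. Corank 2; j^3 = t*(s - 2*t)^2 has shape L^2 M (L != M), so D-series; mu = 9 gives D_9.

D_9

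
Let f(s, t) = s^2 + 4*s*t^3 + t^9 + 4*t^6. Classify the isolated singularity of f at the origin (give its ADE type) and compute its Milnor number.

Type A_{8}, Milnor number mu = 8.

The Hessian of f at 0 is [[2, 0], [0, 0]] with rank 1, so corank 1. A Groebner basis of the Jacobian ideal J(f) in C{s,t} is {s^2*t^2, s^3, s/2 + t^3}; counting standard monomials gives mu = 8. Corank 1: A-series; mu = 8 gives A_8.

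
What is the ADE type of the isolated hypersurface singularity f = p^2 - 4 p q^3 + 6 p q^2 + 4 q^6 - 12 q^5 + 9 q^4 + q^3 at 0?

A2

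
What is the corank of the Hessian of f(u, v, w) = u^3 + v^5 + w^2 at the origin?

2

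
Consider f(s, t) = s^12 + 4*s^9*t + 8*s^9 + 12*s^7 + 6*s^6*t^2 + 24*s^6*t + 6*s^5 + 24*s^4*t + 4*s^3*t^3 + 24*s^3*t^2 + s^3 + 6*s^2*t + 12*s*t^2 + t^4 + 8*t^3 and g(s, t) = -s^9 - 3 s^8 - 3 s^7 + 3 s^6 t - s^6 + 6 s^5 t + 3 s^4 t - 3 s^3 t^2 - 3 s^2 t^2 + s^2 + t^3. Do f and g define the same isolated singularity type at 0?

No.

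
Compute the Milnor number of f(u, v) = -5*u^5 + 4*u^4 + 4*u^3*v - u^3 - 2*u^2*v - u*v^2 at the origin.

The Hessian of f at 0 has rank 0. Corank 2; j^3 = -u*(u + v)^2 has shape L^2 M (L != M), so D-series; mu = 6 gives D_6.

6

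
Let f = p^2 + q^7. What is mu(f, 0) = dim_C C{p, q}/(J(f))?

The Hessian of f at 0 is [[2, 0], [0, 0]] with rank 1, so corank 1. A Groebner basis of the Jacobian ideal J(f) in C{p,q} is {q^6, p}; counting standard monomials gives mu = 6. Corank 1: A-series; mu = 6 gives A_6.

6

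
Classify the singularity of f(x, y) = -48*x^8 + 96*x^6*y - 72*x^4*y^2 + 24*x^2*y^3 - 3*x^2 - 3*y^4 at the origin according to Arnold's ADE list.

The Hessian of f at 0 is [[-6, 0], [0, 0]] with rank 1, so corank 1. A Groebner basis of the Jacobian ideal J(f) in C{x,y} is {y^3, x}; counting standard monomials gives mu = 3. Corank 1: A-series; mu = 3 gives A_3.

A3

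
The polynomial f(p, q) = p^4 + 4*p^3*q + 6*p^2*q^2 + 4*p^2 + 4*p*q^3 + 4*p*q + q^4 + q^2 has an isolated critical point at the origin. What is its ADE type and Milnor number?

Type A_3, Milnor number mu = 3.

The Hessian of f at 0 has rank 1. Corank 1: A-series; mu = 3 gives A_3.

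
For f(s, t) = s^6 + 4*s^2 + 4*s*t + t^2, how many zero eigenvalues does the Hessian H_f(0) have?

1

Hessian at 0 has rank 1.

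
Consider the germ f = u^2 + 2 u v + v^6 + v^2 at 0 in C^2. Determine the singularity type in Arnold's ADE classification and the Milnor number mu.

Type A_5, Milnor number mu = 5.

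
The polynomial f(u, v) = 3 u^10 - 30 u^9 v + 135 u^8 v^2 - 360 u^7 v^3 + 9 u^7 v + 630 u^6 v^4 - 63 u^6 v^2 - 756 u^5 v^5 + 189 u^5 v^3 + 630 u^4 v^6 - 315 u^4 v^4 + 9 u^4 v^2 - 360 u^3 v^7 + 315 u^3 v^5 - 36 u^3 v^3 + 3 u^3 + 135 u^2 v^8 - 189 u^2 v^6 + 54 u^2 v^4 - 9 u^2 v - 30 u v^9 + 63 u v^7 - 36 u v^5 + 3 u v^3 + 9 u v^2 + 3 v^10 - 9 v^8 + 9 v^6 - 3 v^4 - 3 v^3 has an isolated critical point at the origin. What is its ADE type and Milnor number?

Type E_{7}, Milnor number mu = 7.

The Hessian of f at 0 has rank 0. Corank 2; j^3 = 3*(u - v)^3 is a perfect cube, so E-series; the 4-jet and mu = 7 give E_7.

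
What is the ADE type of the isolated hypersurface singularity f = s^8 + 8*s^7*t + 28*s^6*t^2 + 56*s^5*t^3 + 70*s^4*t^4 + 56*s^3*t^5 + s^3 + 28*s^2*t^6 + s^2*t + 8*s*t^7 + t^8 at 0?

The Hessian of f at 0 is [[0, 0], [0, 0]] with rank 0, so corank 2. A Groebner basis of the Jacobian ideal J(f) in C{s,t} is {-s*t/8 + t^7, s*t^2, s^2 + s*t}; counting standard monomials gives mu = 9. Corank 2; j^3 = s^2*(s + t) has shape L^2 M (L != M), so D-series; mu = 9 gives D_9.

D_9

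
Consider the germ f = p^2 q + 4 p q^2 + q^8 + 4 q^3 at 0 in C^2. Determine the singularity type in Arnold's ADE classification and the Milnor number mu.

The Hessian of f at 0 is [[0, 0], [0, 0]] with rank 0, so corank 2. A Groebner basis of the Jacobian ideal J(f) in C{p,q} is {p^2/8 + q^7 - q^2/2, p^3 + 8*q^3, p*q + 2*q^2}; counting standard monomials gives mu = 9. Corank 2; j^3 = q*(p + 2*q)^2 has shape L^2 M (L != M), so D-series; mu = 9 gives D_9.

Type D_9, Milnor number mu = 9.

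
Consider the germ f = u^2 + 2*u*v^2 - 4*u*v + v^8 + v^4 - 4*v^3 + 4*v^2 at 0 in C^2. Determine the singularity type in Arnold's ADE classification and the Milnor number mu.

Type A7, Milnor number mu = 7.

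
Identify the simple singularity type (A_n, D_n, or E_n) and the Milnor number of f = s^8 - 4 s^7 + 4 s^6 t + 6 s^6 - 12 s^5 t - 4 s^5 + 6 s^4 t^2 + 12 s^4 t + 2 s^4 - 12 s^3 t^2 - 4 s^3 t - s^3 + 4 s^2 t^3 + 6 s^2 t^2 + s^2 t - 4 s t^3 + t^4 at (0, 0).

Type D5, Milnor number mu = 5.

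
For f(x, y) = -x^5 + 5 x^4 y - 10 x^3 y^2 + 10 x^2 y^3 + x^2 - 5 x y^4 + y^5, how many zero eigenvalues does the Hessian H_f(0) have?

1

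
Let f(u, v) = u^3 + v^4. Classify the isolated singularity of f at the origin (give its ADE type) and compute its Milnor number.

Type E_{6}, Milnor number mu = 6.

The Hessian of f at 0 has rank 0. Corank 2; j^3 = u^3 is a perfect cube, so E-series; the 4-jet and mu = 6 give E_6.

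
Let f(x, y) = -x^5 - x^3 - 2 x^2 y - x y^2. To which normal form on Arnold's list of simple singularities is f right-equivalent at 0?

D_{6}

The Hessian of f at 0 is [[0, 0], [0, 0]] with rank 0, so corank 2. A Groebner basis of the Jacobian ideal J(f) in C{x,y} is {x*y/5 + y^4 + y^2/5, x*y^2 + y^3, x^2 + x*y}; counting standard monomials gives mu = 6. Corank 2; j^3 = -x*(x + y)^2 has shape L^2 M (L != M), so D-series; mu = 6 gives D_6.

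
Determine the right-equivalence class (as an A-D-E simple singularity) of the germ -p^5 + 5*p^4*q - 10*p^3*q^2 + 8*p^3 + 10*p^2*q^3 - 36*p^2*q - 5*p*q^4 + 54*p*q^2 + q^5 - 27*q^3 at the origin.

E_{8}

The Hessian of f at 0 is [[0, 0], [0, 0]] with rank 0, so corank 2. A Groebner basis of the Jacobian ideal J(f) in C{p,q} is {q^5, p*q^3 - 11*q^4/8, p^2 - 3*p*q + 9*q^2/4}; counting standard monomials gives mu = 8. Corank 2; j^3 = (2*p - 3*q)^3 is a perfect cube, so E-series; the 5-jet and mu = 8 give E_8.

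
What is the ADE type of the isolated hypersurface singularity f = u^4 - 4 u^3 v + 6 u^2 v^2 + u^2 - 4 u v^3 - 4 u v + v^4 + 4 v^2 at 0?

The Hessian of f at 0 has rank 1. Corank 1: A-series; mu = 3 gives A_3.

A_3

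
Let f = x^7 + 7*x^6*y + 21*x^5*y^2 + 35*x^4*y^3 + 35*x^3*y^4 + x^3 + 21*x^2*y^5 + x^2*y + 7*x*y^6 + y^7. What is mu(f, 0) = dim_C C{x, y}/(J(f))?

The Hessian of f at 0 is [[0, 0], [0, 0]] with rank 0, so corank 2. A Groebner basis of the Jacobian ideal J(f) in C{x,y} is {-x*y/7 + y^6, x*y^2, x^2 + x*y}; counting standard monomials gives mu = 8. Corank 2; j^3 = x^2*(x + y) has shape L^2 M (L != M), so D-series; mu = 8 gives D_8.

8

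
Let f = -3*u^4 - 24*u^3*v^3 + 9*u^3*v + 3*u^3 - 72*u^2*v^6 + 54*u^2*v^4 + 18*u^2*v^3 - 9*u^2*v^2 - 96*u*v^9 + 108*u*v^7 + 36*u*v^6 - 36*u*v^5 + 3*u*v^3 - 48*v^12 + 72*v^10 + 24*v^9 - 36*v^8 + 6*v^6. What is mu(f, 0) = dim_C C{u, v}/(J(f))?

The Hessian of f at 0 is [[0, 0], [0, 0]] with rank 0, so corank 2. A Groebner basis of the Jacobian ideal J(f) in C{u,v} is {3*u^2 + v^4 + v^3, u^3, u^2*v - u^2 - v^3/3, -2*u^2 + u*v^2 - 2*v^3/3}; counting standard monomials gives mu = 7. Corank 2; j^3 = 3*u^3 is a perfect cube, so E-series; the 4-jet and mu = 7 give E_7.

7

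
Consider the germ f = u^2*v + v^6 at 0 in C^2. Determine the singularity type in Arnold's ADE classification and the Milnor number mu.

Type D_{7}, Milnor number mu = 7.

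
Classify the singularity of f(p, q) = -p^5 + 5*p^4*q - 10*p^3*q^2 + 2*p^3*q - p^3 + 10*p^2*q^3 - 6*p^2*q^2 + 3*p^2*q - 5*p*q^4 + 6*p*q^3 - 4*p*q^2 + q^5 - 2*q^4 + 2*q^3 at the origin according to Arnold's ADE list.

D_4

The Hessian of f at 0 has rank 0. Corank 2; j^3 = -(p - q)*(p^2 - 2*p*q + 2*q^2) splits into three distinct lines over C (the quadratic factor has nonzero discriminant), so D_4.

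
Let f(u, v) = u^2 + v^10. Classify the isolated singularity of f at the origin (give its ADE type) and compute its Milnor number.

Type A_9, Milnor number mu = 9.

The Hessian of f at 0 has rank 1. Corank 1: A-series; mu = 9 gives A_9.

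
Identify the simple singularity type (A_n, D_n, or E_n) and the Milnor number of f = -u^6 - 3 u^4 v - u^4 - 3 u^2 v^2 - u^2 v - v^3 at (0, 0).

Type D_{4}, Milnor number mu = 4.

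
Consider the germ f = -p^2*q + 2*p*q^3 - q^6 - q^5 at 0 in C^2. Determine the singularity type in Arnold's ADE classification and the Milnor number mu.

Type D_7, Milnor number mu = 7.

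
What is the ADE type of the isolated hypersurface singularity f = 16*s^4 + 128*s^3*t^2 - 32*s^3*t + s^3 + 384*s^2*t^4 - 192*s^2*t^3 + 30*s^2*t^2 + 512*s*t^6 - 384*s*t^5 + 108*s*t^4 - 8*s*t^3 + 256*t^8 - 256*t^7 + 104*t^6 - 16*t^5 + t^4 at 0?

E_{6}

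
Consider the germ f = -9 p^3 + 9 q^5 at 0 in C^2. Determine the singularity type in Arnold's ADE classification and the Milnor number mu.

The Hessian of f at 0 is [[0, 0], [0, 0]] with rank 0, so corank 2. A Groebner basis of the Jacobian ideal J(f) in C{p,q} is {q^4, p^2}; counting standard monomials gives mu = 8. Corank 2; j^3 = -9*p^3 is a perfect cube, so E-series; the 5-jet and mu = 8 give E_8.

Type E_8, Milnor number mu = 8.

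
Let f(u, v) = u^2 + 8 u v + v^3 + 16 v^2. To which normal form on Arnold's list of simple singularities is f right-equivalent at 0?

A_{2}

The Hessian of f at 0 has rank 1. Corank 1: A-series; mu = 2 gives A_2.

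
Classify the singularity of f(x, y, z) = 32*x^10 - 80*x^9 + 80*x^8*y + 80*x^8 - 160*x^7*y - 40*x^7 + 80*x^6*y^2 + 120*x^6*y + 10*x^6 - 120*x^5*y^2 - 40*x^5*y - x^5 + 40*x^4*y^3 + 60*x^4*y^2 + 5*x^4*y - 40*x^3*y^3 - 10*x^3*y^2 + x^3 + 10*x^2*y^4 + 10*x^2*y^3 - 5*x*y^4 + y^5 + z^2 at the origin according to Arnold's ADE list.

The Hessian of f at 0 has rank 1. Corank 2; j^3 = x^3 is a perfect cube, so E-series; the 5-jet and mu = 8 give E_8.

E8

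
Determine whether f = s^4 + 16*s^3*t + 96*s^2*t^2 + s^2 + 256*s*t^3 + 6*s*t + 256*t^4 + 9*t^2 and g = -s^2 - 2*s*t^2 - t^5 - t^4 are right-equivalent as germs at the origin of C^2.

No.

The Hessian of f at 0 has rank 1. Corank 1: A-series; mu = 3 gives A_3. The Hessian of g at 0 has rank 1. Corank 1: A-series; mu = 4 gives A_4. f is A_3 but g is A_4, hence not right-equivalent.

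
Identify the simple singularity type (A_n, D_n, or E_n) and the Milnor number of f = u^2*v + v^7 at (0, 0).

The Hessian of f at 0 has rank 0. Corank 2; j^3 = u^2*v has shape L^2 M (L != M), so D-series; mu = 8 gives D_8.

Type D_{8}, Milnor number mu = 8.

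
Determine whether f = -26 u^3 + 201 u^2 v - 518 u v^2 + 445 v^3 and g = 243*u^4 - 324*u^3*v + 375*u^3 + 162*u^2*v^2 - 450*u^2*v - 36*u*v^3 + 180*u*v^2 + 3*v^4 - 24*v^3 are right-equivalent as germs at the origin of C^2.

The Hessian of f at 0 is [[0, 0], [0, 0]] with rank 0, so corank 2. A Groebner basis of the Jacobian ideal J(f) in C{u,v} is {v^3, u^2 - 11*v^2/3, u*v - 2*v^2}; counting standard monomials gives mu = 4. Corank 2; j^3 = -(2*u - 5*v)*(13*u^2 - 68*u*v + 89*v^2) splits into three distinct lines over C (the quadratic factor has nonzero discriminant), so D_4. The Hessian of g at 0 is [[0, 0], [0, 0]] with rank 0, so corank 2. A Groebner basis of the Jacobian ideal J(g) in C{u,v} is {v^4, u*v^2 - 17*v^3/45, u^2 - 4*u*v/5 + 4*v^2/25}; counting standard monomials gives mu = 6. Corank 2; j^3 = 3*(5*u - 2*v)^3 is a perfect cube, so E-series; the 4-jet and mu = 6 give E_6. f is D_4 but g is E_6, hence not right-equivalent.

No.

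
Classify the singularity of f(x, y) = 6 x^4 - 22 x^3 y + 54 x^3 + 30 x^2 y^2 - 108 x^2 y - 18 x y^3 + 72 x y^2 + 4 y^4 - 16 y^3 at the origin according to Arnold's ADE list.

The Hessian of f at 0 is [[0, 0], [0, 0]] with rank 0, so corank 2. A Groebner basis of the Jacobian ideal J(f) in C{x,y} is {19683*x^2 - 26244*x*y + y^4 - 27*y^3 + 8748*y^2, x^3 + 270*x^2 - 360*x*y - 2*y^3/3 + 120*y^2, x^2*y + 243*x^2 - 324*x*y - 7*y^3/9 + 108*y^2, 162*x^2 + x*y^2 - 216*x*y - 8*y^3/9 + 72*y^2}; counting standard monomials gives mu = 7. Corank 2; j^3 = 2*(3*x - 2*y)^3 is a perfect cube, so E-series; the 4-jet and mu = 7 give E_7.

E_{7}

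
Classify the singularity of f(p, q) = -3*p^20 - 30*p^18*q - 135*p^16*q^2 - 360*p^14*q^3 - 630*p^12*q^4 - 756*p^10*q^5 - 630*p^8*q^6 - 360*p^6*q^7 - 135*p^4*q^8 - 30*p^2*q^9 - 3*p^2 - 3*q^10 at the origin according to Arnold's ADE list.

A_9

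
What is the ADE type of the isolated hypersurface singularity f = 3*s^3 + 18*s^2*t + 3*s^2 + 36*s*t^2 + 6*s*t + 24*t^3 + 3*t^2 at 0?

A_2

The Hessian of f at 0 is [[6, 6], [6, 6]] with rank 1, so corank 1. A Groebner basis of the Jacobian ideal J(f) in C{s,t} is {t^2, s + t}; counting standard monomials gives mu = 2. Corank 1: A-series; mu = 2 gives A_2.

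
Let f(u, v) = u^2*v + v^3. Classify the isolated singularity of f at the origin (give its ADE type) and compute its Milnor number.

The Hessian of f at 0 has rank 0. Corank 2; j^3 = v*(u^2 + v^2) splits into three distinct lines over C (the quadratic factor has nonzero discriminant), so D_4.

Type D_{4}, Milnor number mu = 4.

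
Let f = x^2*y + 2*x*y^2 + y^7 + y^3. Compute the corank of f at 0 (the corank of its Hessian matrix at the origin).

The Hessian at 0 is [[0, 0], [0, 0]] of rank 0; hence corank 2.

2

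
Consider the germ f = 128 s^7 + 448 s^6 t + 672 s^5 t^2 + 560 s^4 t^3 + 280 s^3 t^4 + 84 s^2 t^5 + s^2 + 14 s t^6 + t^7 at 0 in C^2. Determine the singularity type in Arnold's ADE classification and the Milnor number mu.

Type A_6, Milnor number mu = 6.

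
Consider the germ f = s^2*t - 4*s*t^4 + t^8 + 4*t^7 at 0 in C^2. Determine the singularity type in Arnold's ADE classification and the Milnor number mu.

Type D_9, Milnor number mu = 9.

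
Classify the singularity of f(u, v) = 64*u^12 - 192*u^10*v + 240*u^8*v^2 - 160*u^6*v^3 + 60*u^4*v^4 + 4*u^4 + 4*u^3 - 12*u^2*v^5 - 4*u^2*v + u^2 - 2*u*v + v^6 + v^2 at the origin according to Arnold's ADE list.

The Hessian of f at 0 is [[2, -2], [-2, 2]] with rank 1, so corank 1. A Groebner basis of the Jacobian ideal J(f) in C{u,v} is {u*v^2 + 3*u*v/2 + u/4 - v^2 - v/4, 5*u*v/2 + u/2 + v^3 - 3*v^2/2 - v/2, u^2 + u/2 - v/2}; counting standard monomials gives mu = 5. Corank 1: A-series; mu = 5 gives A_5.

A_5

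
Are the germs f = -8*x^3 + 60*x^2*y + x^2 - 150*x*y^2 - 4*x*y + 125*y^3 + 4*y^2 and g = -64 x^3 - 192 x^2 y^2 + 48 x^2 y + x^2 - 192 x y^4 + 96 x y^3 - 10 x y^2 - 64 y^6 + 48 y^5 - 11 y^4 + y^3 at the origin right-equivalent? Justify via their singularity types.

Yes.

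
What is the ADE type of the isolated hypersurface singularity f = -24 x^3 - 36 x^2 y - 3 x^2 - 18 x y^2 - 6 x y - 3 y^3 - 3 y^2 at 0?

The Hessian of f at 0 has rank 1. Corank 1: A-series; mu = 2 gives A_2.

A2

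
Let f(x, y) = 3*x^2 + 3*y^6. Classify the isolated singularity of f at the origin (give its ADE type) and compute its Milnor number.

Type A_5, Milnor number mu = 5.

The Hessian of f at 0 has rank 1. Corank 1: A-series; mu = 5 gives A_5.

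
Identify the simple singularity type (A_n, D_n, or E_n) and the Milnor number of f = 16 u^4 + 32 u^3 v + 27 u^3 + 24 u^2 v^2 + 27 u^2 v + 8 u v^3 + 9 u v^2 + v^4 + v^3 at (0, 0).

Type E_6, Milnor number mu = 6.

The Hessian of f at 0 is [[0, 0], [0, 0]] with rank 0, so corank 2. A Groebner basis of the Jacobian ideal J(f) in C{u,v} is {v^4, u*v^2 + 7*v^3/18, u^2 + 2*u*v/3 + v^2/9}; counting standard monomials gives mu = 6. Corank 2; j^3 = (3*u + v)^3 is a perfect cube, so E-series; the 4-jet and mu = 6 give E_6.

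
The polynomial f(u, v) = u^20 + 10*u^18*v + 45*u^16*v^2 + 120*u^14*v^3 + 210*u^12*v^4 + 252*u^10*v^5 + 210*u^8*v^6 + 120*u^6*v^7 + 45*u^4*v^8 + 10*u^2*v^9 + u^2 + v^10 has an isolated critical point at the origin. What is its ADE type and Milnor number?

Type A_9, Milnor number mu = 9.

The Hessian of f at 0 has rank 1. Corank 1: A-series; mu = 9 gives A_9.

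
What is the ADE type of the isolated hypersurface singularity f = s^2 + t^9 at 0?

The Hessian of f at 0 has rank 1. Corank 1: A-series; mu = 8 gives A_8.

A8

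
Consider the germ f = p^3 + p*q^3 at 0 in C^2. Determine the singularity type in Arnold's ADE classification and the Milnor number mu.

The Hessian of f at 0 is [[0, 0], [0, 0]] with rank 0, so corank 2. A Groebner basis of the Jacobian ideal J(f) in C{p,q} is {p^3, p*q^2, 3*p^2 + q^3}; counting standard monomials gives mu = 7. Corank 2; j^3 = p^3 is a perfect cube, so E-series; the 4-jet and mu = 7 give E_7.

Type E7, Milnor number mu = 7.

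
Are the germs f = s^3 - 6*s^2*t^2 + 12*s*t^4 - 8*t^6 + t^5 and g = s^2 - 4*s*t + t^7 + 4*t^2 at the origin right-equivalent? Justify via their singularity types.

The Hessian of f at 0 is [[0, 0], [0, 0]] with rank 0, so corank 2. A Groebner basis of the Jacobian ideal J(f) in C{s,t} is {t^4, s^3, -s^2/4 + s*t^2}; counting standard monomials gives mu = 8. Corank 2; j^3 = s^3 is a perfect cube, so E-series; the 5-jet and mu = 8 give E_8. The Hessian of g at 0 is [[2, -4], [-4, 8]] with rank 1, so corank 1. A Groebner basis of the Jacobian ideal J(g) in C{s,t} is {t^6, s - 2*t}; counting standard monomials gives mu = 6. Corank 1: A-series; mu = 6 gives A_6. f is E_8 but g is A_6, hence not right-equivalent.

No.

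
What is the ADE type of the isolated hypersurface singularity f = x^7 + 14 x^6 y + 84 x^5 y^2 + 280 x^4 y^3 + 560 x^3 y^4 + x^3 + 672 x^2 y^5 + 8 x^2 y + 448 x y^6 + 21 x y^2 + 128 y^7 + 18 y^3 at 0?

D_{8}

The Hessian of f at 0 has rank 0. Corank 2; j^3 = (x + 2*y)*(x + 3*y)^2 has shape L^2 M (L != M), so D-series; mu = 8 gives D_8.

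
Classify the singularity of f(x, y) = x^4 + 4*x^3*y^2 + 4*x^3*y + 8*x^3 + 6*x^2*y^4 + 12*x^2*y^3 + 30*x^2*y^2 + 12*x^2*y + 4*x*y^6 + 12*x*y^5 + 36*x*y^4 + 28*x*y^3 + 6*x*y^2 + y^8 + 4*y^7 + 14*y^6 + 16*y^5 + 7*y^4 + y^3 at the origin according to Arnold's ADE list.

The Hessian of f at 0 is [[0, 0], [0, 0]] with rank 0, so corank 2. A Groebner basis of the Jacobian ideal J(f) in C{x,y} is {x^3 + 3*x^2/4 + 3*x*y/4 + 3*y^2/16, x^2*y - 5*x^2/4 - 5*x*y/4 - 5*y^2/16, 2*x^2 + x*y^2 + 2*x*y + y^2/2, -3*x^2 - 3*x*y + y^3 - 3*y^2/4}; counting standard monomials gives mu = 6. Corank 2; j^3 = (2*x + y)^3 is a perfect cube, so E-series; the 4-jet and mu = 6 give E_6.

E6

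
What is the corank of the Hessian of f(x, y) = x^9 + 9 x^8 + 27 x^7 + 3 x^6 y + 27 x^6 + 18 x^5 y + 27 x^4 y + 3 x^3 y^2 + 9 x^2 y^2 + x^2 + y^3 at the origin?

1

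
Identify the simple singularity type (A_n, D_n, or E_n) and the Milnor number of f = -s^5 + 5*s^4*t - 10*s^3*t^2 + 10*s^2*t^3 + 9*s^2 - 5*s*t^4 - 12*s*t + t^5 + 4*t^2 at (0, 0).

The Hessian of f at 0 is [[18, -12], [-12, 8]] with rank 1, so corank 1. A Groebner basis of the Jacobian ideal J(f) in C{s,t} is {t^4, s - 2*t/3}; counting standard monomials gives mu = 4. Corank 1: A-series; mu = 4 gives A_4.

Type A_{4}, Milnor number mu = 4.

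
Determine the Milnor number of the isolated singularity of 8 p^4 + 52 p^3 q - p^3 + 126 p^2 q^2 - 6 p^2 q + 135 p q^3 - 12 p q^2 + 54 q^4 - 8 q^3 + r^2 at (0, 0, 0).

7

The Hessian of f at 0 has rank 1. Corank 2; j^3 = -(p + 2*q)^3 is a perfect cube, so E-series; the 4-jet and mu = 7 give E_7.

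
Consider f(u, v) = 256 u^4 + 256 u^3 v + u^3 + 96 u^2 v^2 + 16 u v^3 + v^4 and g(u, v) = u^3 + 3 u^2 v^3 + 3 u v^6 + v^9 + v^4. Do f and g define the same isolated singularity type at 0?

Yes.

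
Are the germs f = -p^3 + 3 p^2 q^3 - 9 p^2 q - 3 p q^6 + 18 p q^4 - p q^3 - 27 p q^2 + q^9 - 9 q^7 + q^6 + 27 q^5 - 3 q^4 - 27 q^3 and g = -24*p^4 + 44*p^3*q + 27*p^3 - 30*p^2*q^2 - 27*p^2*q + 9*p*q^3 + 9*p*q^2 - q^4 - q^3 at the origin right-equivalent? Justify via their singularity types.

Yes.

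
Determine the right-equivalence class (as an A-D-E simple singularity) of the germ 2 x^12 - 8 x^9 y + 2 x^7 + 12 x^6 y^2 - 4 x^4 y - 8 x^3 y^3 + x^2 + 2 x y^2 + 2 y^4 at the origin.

A3

The Hessian of f at 0 is [[2, 0], [0, 0]] with rank 1, so corank 1. A Groebner basis of the Jacobian ideal J(f) in C{x,y} is {x^2, x*y, x + y^2}; counting standard monomials gives mu = 3. Corank 1: A-series; mu = 3 gives A_3.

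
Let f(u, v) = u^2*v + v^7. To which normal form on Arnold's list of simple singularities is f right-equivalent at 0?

D_8

The Hessian of f at 0 is [[0, 0], [0, 0]] with rank 0, so corank 2. A Groebner basis of the Jacobian ideal J(f) in C{u,v} is {u^2/7 + v^6, u^3, u*v}; counting standard monomials gives mu = 8. Corank 2; j^3 = u^2*v has shape L^2 M (L != M), so D-series; mu = 8 gives D_8.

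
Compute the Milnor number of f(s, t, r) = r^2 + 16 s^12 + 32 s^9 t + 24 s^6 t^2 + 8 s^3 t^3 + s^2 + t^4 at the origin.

3

The Hessian of f at 0 is [[2, 0, 0], [0, 0, 0], [0, 0, 2]] with rank 2, so corank 1. A Groebner basis of the Jacobian ideal J(f) in C{s,t,r} is {t^3, s, r}; counting standard monomials gives mu = 3. Corank 1: A-series; mu = 3 gives A_3.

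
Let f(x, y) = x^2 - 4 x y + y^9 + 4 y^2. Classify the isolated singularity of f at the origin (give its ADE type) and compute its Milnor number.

Type A8, Milnor number mu = 8.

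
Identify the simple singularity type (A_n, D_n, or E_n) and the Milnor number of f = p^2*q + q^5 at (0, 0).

Type D_{6}, Milnor number mu = 6.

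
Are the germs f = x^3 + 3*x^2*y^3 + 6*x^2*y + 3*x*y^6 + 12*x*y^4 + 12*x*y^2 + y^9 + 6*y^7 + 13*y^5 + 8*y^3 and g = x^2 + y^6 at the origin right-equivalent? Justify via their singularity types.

The Hessian of f at 0 is [[0, 0], [0, 0]] with rank 0, so corank 2. A Groebner basis of the Jacobian ideal J(f) in C{x,y} is {x^2/2 + x*y^3 + 2*x*y + 2*y^2, y^4, x^3 - 12*x*y^2 - 16*y^3, x^2*y + 4*x*y^2 + 4*y^3}; counting standard monomials gives mu = 8. Corank 2; j^3 = (x + 2*y)^3 is a perfect cube, so E-series; the 5-jet and mu = 8 give E_8. The Hessian of g at 0 is [[2, 0], [0, 0]] with rank 1, so corank 1. A Groebner basis of the Jacobian ideal J(g) in C{x,y} is {y^5, x}; counting standard monomials gives mu = 5. Corank 1: A-series; mu = 5 gives A_5. f is E_8 but g is A_5, hence not right-equivalent.

No.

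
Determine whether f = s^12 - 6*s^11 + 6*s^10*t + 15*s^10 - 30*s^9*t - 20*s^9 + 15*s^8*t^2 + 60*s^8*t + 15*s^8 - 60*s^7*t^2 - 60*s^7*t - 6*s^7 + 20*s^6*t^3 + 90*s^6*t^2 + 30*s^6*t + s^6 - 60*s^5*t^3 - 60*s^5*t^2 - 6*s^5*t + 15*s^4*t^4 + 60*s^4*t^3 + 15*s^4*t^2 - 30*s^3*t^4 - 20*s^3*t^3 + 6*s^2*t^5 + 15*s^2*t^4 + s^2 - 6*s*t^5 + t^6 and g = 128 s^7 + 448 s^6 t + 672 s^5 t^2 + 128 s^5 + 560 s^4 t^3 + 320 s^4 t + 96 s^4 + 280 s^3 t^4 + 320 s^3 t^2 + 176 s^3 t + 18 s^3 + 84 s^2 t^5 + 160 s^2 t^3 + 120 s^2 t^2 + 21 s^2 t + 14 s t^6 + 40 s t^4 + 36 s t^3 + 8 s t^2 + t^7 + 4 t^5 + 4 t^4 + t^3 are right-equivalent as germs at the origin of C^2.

No.

The Hessian of f at 0 has rank 1. Corank 1: A-series; mu = 5 gives A_5. The Hessian of g at 0 has rank 0. Corank 2; j^3 = (2*s + t)*(3*s + t)^2 has shape L^2 M (L != M), so D-series; mu = 8 gives D_8. f is A_5 but g is D_8, hence not right-equivalent.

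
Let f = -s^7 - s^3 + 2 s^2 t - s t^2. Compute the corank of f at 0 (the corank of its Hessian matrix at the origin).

The Hessian at 0 is [[0, 0], [0, 0]] of rank 0; hence corank 2.

2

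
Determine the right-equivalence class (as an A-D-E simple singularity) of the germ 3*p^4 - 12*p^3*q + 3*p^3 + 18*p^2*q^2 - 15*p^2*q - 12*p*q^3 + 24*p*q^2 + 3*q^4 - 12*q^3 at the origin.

The Hessian of f at 0 is [[0, 0], [0, 0]] with rank 0, so corank 2. A Groebner basis of the Jacobian ideal J(f) in C{p,q} is {p*q^2 - p*q/2 + q^2, -p*q/4 + q^3 + q^2/2, p^2 - 3*p*q + 2*q^2}; counting standard monomials gives mu = 5. Corank 2; j^3 = 3*(p - 2*q)^2*(p - q) has shape L^2 M (L != M), so D-series; mu = 5 gives D_5.

D_{5}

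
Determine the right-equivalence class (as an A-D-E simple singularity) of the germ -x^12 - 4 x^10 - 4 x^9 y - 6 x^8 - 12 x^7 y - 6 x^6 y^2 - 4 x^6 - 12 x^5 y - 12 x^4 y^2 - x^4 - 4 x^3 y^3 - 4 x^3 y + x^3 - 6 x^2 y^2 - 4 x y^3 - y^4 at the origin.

E_6

The Hessian of f at 0 has rank 0. Corank 2; j^3 = x^3 is a perfect cube, so E-series; the 4-jet and mu = 6 give E_6.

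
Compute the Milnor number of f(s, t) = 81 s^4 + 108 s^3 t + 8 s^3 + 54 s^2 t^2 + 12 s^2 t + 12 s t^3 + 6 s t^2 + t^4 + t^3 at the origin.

6

The Hessian of f at 0 has rank 0. Corank 2; j^3 = (2*s + t)^3 is a perfect cube, so E-series; the 4-jet and mu = 6 give E_6.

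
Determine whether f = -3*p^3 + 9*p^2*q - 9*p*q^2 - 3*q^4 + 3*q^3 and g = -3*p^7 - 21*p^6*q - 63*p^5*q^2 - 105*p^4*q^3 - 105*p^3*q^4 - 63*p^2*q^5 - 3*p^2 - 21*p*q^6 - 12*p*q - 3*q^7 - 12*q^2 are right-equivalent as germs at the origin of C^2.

The Hessian of f at 0 has rank 0. Corank 2; j^3 = -3*(p - q)^3 is a perfect cube, so E-series; the 4-jet and mu = 6 give E_6. The Hessian of g at 0 has rank 1. Corank 1: A-series; mu = 6 gives A_6. f is E_6 but g is A_6, hence not right-equivalent.

No.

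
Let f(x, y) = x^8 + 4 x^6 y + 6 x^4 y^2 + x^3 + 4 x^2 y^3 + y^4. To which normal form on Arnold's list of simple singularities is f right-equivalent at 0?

The Hessian of f at 0 is [[0, 0], [0, 0]] with rank 0, so corank 2. A Groebner basis of the Jacobian ideal J(f) in C{x,y} is {y^3, x^2}; counting standard monomials gives mu = 6. Corank 2; j^3 = x^3 is a perfect cube, so E-series; the 4-jet and mu = 6 give E_6.

E_{6}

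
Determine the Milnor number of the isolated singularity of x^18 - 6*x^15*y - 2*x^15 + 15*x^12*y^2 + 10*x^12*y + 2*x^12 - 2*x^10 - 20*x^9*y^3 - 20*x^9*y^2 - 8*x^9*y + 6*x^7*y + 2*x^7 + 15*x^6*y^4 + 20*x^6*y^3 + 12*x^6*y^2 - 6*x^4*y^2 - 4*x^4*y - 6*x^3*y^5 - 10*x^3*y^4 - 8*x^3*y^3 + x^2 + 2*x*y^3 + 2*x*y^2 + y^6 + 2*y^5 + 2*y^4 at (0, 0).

The Hessian of f at 0 has rank 1. Corank 1: A-series; mu = 3 gives A_3.

3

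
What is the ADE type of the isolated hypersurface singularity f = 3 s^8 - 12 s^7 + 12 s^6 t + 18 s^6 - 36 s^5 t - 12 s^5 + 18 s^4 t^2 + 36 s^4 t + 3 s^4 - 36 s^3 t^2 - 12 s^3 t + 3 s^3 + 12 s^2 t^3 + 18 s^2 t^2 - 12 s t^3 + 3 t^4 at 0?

E6

The Hessian of f at 0 has rank 0. Corank 2; j^3 = 3*s^3 is a perfect cube, so E-series; the 4-jet and mu = 6 give E_6.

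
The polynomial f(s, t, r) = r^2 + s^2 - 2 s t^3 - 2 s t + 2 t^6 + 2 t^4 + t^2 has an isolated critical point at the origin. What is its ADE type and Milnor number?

Type A_5, Milnor number mu = 5.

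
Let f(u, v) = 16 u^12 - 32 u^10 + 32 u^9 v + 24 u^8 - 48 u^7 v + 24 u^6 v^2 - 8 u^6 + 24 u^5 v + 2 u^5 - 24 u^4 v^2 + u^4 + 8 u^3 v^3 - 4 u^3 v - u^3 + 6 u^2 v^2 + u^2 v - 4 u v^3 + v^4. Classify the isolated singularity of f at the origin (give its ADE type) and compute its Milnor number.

Type D5, Milnor number mu = 5.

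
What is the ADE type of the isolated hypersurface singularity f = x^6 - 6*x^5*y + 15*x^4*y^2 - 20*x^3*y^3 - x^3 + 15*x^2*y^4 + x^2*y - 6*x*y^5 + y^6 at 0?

The Hessian of f at 0 has rank 0. Corank 2; j^3 = -x^2*(x - y) has shape L^2 M (L != M), so D-series; mu = 7 gives D_7.

D7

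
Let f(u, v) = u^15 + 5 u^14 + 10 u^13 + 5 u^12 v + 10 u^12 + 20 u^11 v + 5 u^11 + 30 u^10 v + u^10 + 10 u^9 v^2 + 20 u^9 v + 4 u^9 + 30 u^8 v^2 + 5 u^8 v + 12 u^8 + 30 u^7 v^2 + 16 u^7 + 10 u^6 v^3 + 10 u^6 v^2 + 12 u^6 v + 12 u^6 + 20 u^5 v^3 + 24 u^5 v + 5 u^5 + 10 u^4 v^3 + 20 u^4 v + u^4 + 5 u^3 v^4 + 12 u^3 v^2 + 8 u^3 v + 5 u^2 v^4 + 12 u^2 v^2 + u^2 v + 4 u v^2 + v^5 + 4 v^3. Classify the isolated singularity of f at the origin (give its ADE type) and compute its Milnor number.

The Hessian of f at 0 has rank 0. Corank 2; j^3 = v*(u + 2*v)^2 has shape L^2 M (L != M), so D-series; mu = 6 gives D_6.

Type D_6, Milnor number mu = 6.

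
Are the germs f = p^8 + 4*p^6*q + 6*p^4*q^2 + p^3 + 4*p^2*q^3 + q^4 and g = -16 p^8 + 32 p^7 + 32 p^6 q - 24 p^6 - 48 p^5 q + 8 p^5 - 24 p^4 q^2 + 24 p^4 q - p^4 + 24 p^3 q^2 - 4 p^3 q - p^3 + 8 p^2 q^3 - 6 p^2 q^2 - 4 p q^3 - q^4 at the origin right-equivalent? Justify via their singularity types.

The Hessian of f at 0 has rank 0. Corank 2; j^3 = p^3 is a perfect cube, so E-series; the 4-jet and mu = 6 give E_6. The Hessian of g at 0 has rank 0. Corank 2; j^3 = -p^3 is a perfect cube, so E-series; the 4-jet and mu = 6 give E_6. Both have type E_6, hence right-equivalent.

Yes.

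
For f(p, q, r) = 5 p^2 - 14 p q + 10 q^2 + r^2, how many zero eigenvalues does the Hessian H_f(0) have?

0

Hessian at 0 has rank 3.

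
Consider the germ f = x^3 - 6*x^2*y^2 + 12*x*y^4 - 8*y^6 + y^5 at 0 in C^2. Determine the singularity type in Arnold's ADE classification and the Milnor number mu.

Type E_{8}, Milnor number mu = 8.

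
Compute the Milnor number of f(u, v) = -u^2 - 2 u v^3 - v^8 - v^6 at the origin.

7

The Hessian of f at 0 is [[-2, 0], [0, 0]] with rank 1, so corank 1. A Groebner basis of the Jacobian ideal J(f) in C{u,v} is {u^3, u^2*v, u + v^3}; counting standard monomials gives mu = 7. Corank 1: A-series; mu = 7 gives A_7.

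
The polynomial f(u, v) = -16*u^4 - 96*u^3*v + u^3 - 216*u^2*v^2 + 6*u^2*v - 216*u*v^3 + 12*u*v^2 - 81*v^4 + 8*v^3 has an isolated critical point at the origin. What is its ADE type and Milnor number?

Type E_{6}, Milnor number mu = 6.

The Hessian of f at 0 is [[0, 0], [0, 0]] with rank 0, so corank 2. A Groebner basis of the Jacobian ideal J(f) in C{u,v} is {v^4, u*v^2 + 11*v^3/6, u^2 + 4*u*v + 4*v^2}; counting standard monomials gives mu = 6. Corank 2; j^3 = (u + 2*v)^3 is a perfect cube, so E-series; the 4-jet and mu = 6 give E_6.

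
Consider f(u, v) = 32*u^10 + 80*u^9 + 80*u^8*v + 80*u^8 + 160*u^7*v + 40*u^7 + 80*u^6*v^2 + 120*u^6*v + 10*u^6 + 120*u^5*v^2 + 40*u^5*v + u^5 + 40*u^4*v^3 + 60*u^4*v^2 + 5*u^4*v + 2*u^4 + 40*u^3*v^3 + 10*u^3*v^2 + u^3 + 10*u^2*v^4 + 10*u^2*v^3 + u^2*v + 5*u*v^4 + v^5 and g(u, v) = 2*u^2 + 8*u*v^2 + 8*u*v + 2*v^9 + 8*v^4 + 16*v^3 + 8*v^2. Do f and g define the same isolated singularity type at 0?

No.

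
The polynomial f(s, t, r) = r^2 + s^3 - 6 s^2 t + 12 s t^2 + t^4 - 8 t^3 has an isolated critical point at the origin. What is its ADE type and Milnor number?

Type E_{6}, Milnor number mu = 6.

The Hessian of f at 0 is [[0, 0, 0], [0, 0, 0], [0, 0, 2]] with rank 1, so corank 2. A Groebner basis of the Jacobian ideal J(f) in C{s,t,r} is {t^3, s^2 - 4*s*t + 4*t^2, r}; counting standard monomials gives mu = 6. Corank 2; j^3 = (s - 2*t)^3 is a perfect cube, so E-series; the 4-jet and mu = 6 give E_6.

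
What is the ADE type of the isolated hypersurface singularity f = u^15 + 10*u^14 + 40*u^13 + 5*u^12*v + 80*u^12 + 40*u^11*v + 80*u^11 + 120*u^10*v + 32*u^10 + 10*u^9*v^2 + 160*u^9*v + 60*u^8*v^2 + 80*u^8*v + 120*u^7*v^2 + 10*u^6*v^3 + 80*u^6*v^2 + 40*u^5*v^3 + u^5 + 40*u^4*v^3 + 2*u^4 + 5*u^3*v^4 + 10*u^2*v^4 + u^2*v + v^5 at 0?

D_6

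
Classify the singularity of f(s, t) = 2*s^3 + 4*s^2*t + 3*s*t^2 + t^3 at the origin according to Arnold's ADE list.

The Hessian of f at 0 is [[0, 0], [0, 0]] with rank 0, so corank 2. A Groebner basis of the Jacobian ideal J(f) in C{s,t} is {t^3, s^2 - 3*t^2/2, s*t + 3*t^2/2}; counting standard monomials gives mu = 4. Corank 2; j^3 = (s + t)*(2*s^2 + 2*s*t + t^2) splits into three distinct lines over C (the quadratic factor has nonzero discriminant), so D_4.

D_4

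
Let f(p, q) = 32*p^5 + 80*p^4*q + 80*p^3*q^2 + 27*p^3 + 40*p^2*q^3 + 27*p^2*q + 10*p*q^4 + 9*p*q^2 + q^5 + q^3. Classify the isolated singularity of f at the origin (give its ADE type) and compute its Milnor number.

Type E_8, Milnor number mu = 8.

The Hessian of f at 0 has rank 0. Corank 2; j^3 = (3*p + q)^3 is a perfect cube, so E-series; the 5-jet and mu = 8 give E_8.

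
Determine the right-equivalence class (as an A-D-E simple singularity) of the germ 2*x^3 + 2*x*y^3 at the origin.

E_{7}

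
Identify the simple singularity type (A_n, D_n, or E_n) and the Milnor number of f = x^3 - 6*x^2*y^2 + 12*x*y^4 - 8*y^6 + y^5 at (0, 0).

Type E8, Milnor number mu = 8.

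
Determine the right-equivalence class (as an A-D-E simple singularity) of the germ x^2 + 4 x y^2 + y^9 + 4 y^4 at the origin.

The Hessian of f at 0 has rank 1. Corank 1: A-series; mu = 8 gives A_8.

A_8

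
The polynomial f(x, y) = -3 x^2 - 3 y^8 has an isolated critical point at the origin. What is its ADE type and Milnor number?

Type A_7, Milnor number mu = 7.

The Hessian of f at 0 has rank 1. Corank 1: A-series; mu = 7 gives A_7.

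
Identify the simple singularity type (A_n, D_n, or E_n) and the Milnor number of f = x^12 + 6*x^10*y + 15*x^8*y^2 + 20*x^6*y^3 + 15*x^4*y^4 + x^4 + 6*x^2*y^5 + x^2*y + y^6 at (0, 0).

The Hessian of f at 0 is [[0, 0], [0, 0]] with rank 0, so corank 2. A Groebner basis of the Jacobian ideal J(f) in C{x,y} is {x^2/6 + y^5, x^3, x*y}; counting standard monomials gives mu = 7. Corank 2; j^3 = x^2*y has shape L^2 M (L != M), so D-series; mu = 7 gives D_7.

Type D_7, Milnor number mu = 7.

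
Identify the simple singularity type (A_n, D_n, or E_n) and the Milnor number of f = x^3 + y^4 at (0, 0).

Type E6, Milnor number mu = 6.

The Hessian of f at 0 has rank 0. Corank 2; j^3 = x^3 is a perfect cube, so E-series; the 4-jet and mu = 6 give E_6.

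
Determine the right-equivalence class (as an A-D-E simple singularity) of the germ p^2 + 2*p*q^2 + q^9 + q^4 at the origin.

The Hessian of f at 0 is [[2, 0], [0, 0]] with rank 1, so corank 1. A Groebner basis of the Jacobian ideal J(f) in C{p,q} is {p^4, p + q^2}; counting standard monomials gives mu = 8. Corank 1: A-series; mu = 8 gives A_8.

A_{8}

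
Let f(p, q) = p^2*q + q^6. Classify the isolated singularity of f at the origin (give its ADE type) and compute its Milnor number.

Type D_{7}, Milnor number mu = 7.

The Hessian of f at 0 has rank 0. Corank 2; j^3 = p^2*q has shape L^2 M (L != M), so D-series; mu = 7 gives D_7.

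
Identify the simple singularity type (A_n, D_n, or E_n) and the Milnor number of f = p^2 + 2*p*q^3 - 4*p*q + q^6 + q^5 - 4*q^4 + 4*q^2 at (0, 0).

Type A_{4}, Milnor number mu = 4.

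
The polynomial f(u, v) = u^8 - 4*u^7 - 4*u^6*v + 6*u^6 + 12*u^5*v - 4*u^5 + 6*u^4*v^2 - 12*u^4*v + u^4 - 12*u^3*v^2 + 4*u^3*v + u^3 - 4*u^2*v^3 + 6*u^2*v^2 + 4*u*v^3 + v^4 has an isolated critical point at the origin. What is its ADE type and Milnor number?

Type E_{6}, Milnor number mu = 6.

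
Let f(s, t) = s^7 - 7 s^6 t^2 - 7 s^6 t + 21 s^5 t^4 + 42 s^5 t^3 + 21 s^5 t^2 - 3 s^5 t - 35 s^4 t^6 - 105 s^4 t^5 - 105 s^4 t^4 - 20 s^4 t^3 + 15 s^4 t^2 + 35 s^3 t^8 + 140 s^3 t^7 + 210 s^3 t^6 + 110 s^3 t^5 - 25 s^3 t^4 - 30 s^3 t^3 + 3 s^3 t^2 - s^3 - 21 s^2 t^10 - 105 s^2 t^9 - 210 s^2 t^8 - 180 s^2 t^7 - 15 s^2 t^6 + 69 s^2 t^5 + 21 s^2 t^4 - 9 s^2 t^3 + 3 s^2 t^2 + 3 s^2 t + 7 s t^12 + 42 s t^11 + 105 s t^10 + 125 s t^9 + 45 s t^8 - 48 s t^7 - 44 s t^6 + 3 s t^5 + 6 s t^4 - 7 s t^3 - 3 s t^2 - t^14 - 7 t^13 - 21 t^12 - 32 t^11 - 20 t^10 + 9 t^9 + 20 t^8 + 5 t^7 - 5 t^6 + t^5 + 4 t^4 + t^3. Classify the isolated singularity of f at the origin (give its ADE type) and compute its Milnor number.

Type E_7, Milnor number mu = 7.

The Hessian of f at 0 is [[0, 0], [0, 0]] with rank 0, so corank 2. A Groebner basis of the Jacobian ideal J(f) in C{s,t} is {-s^2 + 2*s*t + t^4 - t^3/3 - t^2, s^3 - 2*s^2 + 4*s*t - 5*t^3/3 - 2*t^2, s^2*t - 5*s^2/3 + 10*s*t/3 - 14*t^3/9 - 5*t^2/3, -s^2 + s*t^2 + 2*s*t - 4*t^3/3 - t^2}; counting standard monomials gives mu = 7. Corank 2; j^3 = -(s - t)^3 is a perfect cube, so E-series; the 4-jet and mu = 7 give E_7.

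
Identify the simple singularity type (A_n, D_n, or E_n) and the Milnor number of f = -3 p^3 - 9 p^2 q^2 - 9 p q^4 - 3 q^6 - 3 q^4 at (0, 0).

Type E_6, Milnor number mu = 6.

The Hessian of f at 0 has rank 0. Corank 2; j^3 = -3*p^3 is a perfect cube, so E-series; the 4-jet and mu = 6 give E_6.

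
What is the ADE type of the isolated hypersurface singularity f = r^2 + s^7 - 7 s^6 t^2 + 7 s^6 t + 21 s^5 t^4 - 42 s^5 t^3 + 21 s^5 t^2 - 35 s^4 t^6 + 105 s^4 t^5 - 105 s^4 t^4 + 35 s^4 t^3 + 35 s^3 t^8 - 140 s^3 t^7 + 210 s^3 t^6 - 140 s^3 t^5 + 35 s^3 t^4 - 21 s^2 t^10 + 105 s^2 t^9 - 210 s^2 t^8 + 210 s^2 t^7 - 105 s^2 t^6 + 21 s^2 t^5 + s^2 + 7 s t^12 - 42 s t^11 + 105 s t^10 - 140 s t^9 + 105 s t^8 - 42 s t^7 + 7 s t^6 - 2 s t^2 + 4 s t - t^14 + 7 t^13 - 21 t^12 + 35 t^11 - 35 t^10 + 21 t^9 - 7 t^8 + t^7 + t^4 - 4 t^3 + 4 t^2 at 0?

The Hessian of f at 0 has rank 2. Corank 1: A-series; mu = 6 gives A_6.

A_{6}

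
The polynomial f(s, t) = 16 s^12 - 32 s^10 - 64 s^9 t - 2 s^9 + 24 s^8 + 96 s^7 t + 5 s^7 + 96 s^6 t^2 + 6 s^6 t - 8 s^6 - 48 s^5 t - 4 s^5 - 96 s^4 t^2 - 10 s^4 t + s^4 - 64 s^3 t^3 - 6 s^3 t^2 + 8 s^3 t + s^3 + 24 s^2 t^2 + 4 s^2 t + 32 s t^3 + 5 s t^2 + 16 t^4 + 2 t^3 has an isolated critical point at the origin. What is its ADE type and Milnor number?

Type D_{5}, Milnor number mu = 5.

The Hessian of f at 0 has rank 0. Corank 2; j^3 = (s + t)^2*(s + 2*t) has shape L^2 M (L != M), so D-series; mu = 5 gives D_5.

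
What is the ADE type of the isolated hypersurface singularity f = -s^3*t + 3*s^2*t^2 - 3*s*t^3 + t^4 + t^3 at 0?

The Hessian of f at 0 has rank 0. Corank 2; j^3 = t^3 is a perfect cube, so E-series; the 4-jet and mu = 7 give E_7.

E7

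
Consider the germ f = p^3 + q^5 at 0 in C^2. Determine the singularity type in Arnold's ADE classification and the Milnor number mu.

The Hessian of f at 0 has rank 0. Corank 2; j^3 = p^3 is a perfect cube, so E-series; the 5-jet and mu = 8 give E_8.

Type E_8, Milnor number mu = 8.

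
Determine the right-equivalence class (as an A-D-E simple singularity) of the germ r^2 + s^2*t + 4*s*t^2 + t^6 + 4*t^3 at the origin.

D7

The Hessian of f at 0 is [[0, 0, 0], [0, 0, 0], [0, 0, 2]] with rank 1, so corank 2. A Groebner basis of the Jacobian ideal J(f) in C{s,t,r} is {s^2/6 + t^5 - 2*t^2/3, s^3 + 8*t^3, s*t + 2*t^2, r}; counting standard monomials gives mu = 7. Corank 2; j^3 = t*(s + 2*t)^2 has shape L^2 M (L != M), so D-series; mu = 7 gives D_7.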